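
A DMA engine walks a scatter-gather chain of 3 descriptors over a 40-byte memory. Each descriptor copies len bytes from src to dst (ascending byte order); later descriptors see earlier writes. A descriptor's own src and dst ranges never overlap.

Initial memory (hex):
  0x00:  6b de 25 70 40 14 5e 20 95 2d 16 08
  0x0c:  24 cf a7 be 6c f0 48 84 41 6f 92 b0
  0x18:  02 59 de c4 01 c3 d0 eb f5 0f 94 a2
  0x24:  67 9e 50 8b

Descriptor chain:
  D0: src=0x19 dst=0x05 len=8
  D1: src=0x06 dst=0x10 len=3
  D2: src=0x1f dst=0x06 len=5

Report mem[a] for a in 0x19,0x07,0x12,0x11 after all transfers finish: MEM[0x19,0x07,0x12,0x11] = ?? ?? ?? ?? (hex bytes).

MEM[0x19,0x07,0x12,0x11] = 59 f5 01 c4

D0: mem[0x05..0x0c] <- [59 de c4 01 c3 d0 eb f5]
D1: mem[0x10..0x12] <- [de c4 01]
D2: mem[0x06..0x0a] <- [eb f5 0f 94 a2]
query mem[0x19]=0x59, mem[0x07]=0xf5, mem[0x12]=0x01, mem[0x11]=0xc4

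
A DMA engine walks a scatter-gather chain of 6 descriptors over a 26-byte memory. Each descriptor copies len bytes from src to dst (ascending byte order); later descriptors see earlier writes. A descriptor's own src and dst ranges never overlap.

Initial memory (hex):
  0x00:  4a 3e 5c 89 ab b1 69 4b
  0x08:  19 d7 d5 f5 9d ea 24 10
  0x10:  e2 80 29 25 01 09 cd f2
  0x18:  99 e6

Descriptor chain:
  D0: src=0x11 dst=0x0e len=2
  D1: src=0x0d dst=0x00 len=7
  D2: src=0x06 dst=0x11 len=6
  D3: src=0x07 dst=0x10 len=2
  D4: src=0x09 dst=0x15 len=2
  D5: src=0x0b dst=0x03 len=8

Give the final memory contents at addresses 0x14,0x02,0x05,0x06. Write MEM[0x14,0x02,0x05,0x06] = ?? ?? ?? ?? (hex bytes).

MEM[0x14,0x02,0x05,0x06] = d7 29 ea 80

  after D0: wrote 2B at 0x0e = 8029
  after D1: wrote 7B at 0x00 = ea8029e2802925
  after D2: wrote 6B at 0x11 = 254b19d7d5f5
  after D3: wrote 2B at 0x10 = 4b19
  after D4: wrote 2B at 0x15 = d7d5
  after D5: wrote 8B at 0x03 = f59dea80294b194b
query mem[0x14]=0xd7, mem[0x02]=0x29, mem[0x05]=0xea, mem[0x06]=0x80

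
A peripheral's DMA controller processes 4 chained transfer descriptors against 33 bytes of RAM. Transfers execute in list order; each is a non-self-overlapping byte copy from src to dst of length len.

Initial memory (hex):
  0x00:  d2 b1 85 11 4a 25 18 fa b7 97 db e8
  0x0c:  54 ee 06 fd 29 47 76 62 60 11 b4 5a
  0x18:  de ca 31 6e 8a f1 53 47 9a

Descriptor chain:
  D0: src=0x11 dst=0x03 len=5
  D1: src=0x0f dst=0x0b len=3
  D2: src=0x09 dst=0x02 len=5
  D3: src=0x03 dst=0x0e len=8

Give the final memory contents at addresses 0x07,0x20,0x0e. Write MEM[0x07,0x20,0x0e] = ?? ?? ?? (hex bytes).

MEM[0x07,0x20,0x0e] = 11 9a db

D0: mem[0x03..0x07] <- [47 76 62 60 11]
D1: mem[0x0b..0x0d] <- [fd 29 47]
D2: mem[0x02..0x06] <- [97 db fd 29 47]
D3: mem[0x0e..0x15] <- [db fd 29 47 11 b7 97 db]
query mem[0x07]=0x11, mem[0x20]=0x9a, mem[0x0e]=0xdb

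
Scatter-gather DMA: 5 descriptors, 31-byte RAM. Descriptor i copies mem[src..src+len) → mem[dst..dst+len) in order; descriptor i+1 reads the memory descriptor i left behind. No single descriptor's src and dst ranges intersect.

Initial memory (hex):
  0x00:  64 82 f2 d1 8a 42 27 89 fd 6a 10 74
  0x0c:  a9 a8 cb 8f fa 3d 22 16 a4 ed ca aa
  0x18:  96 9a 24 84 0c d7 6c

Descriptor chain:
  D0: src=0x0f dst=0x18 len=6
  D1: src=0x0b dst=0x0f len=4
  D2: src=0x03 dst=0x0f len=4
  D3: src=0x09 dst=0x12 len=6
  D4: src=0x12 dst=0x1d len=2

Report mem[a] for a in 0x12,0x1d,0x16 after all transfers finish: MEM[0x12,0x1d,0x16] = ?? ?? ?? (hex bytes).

MEM[0x12,0x1d,0x16] = 6a 6a a8

[0] 0x0f->0x18 len=6 : 8f fa 3d 22 16 a4
[1] 0x0b->0x0f len=4 : 74 a9 a8 cb
[2] 0x03->0x0f len=4 : d1 8a 42 27
[3] 0x09->0x12 len=6 : 6a 10 74 a9 a8 cb
[4] 0x12->0x1d len=2 : 6a 10
query mem[0x12]=0x6a, mem[0x1d]=0x6a, mem[0x16]=0xa8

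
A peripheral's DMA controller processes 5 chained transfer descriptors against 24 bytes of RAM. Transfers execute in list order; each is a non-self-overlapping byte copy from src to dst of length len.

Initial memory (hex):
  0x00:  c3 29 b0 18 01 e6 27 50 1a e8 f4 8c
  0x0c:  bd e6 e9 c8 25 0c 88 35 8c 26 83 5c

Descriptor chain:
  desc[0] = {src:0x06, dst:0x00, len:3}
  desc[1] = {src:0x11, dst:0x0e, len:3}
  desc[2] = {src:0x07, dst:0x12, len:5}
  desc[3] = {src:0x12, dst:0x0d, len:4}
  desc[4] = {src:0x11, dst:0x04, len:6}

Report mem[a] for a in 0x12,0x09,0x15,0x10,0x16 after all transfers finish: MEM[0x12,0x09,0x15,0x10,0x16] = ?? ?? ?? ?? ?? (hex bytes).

[0] 0x06->0x00 len=3 : 27 50 1a
[1] 0x11->0x0e len=3 : 0c 88 35
[2] 0x07->0x12 len=5 : 50 1a e8 f4 8c
[3] 0x12->0x0d len=4 : 50 1a e8 f4
[4] 0x11->0x04 len=6 : 0c 50 1a e8 f4 8c
query mem[0x12]=0x50, mem[0x09]=0x8c, mem[0x15]=0xf4, mem[0x10]=0xf4, mem[0x16]=0x8c

MEM[0x12,0x09,0x15,0x10,0x16] = 50 8c f4 f4 8c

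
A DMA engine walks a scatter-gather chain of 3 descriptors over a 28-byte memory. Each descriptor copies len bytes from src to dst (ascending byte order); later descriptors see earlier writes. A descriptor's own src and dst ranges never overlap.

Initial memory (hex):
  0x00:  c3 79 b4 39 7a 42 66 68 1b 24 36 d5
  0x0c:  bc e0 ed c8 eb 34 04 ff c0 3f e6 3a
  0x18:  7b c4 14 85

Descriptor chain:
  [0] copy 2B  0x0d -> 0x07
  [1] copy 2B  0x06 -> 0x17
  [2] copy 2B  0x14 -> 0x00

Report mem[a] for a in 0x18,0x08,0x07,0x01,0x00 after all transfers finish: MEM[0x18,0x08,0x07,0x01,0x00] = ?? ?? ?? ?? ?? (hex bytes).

MEM[0x18,0x08,0x07,0x01,0x00] = e0 ed e0 3f c0

D0: mem[0x07..0x08] <- [e0 ed]
D1: mem[0x17..0x18] <- [66 e0]
D2: mem[0x00..0x01] <- [c0 3f]
query mem[0x18]=0xe0, mem[0x08]=0xed, mem[0x07]=0xe0, mem[0x01]=0x3f, mem[0x00]=0xc0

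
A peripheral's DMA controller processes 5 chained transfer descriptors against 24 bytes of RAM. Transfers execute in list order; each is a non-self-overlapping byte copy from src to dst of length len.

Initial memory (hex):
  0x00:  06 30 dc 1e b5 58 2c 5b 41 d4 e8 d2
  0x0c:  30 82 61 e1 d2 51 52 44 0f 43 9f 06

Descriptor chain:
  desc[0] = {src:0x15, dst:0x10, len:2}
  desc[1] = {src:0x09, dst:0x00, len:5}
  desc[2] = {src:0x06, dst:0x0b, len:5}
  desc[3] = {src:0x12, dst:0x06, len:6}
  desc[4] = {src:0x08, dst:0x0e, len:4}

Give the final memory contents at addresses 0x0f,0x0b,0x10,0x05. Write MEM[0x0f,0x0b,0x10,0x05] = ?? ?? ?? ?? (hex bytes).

  after D0: wrote 2B at 0x10 = 439f
  after D1: wrote 5B at 0x00 = d4e8d23082
  after D2: wrote 5B at 0x0b = 2c5b41d4e8
  after D3: wrote 6B at 0x06 = 52440f439f06
  after D4: wrote 4B at 0x0e = 0f439f06
query mem[0x0f]=0x43, mem[0x0b]=0x06, mem[0x10]=0x9f, mem[0x05]=0x58

MEM[0x0f,0x0b,0x10,0x05] = 43 06 9f 58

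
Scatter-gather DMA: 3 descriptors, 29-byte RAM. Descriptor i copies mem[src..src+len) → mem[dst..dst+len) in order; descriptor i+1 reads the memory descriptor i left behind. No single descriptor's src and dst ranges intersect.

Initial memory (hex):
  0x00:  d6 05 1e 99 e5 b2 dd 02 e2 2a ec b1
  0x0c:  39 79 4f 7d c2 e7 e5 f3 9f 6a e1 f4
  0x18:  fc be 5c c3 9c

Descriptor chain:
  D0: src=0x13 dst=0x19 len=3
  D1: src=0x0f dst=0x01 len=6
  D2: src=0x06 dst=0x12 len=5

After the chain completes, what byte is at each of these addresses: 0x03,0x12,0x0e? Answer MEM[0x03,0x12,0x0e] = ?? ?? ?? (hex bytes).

MEM[0x03,0x12,0x0e] = e7 9f 4f

  after D0: wrote 3B at 0x19 = f39f6a
  after D1: wrote 6B at 0x01 = 7dc2e7e5f39f
  after D2: wrote 5B at 0x12 = 9f02e22aec
query mem[0x03]=0xe7, mem[0x12]=0x9f, mem[0x0e]=0x4f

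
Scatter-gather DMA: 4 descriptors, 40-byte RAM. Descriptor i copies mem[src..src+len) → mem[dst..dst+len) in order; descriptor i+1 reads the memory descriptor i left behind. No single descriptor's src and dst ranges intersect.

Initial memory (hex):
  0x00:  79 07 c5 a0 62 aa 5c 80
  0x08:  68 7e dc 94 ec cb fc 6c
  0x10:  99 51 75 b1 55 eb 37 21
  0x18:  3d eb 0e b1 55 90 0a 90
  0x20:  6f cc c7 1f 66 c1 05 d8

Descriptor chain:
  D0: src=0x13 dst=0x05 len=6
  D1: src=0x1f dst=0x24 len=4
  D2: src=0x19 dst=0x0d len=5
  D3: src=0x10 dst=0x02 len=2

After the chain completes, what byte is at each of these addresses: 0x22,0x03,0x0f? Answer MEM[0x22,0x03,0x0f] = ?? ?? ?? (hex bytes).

MEM[0x22,0x03,0x0f] = c7 90 b1

D0: mem[0x05..0x0a] <- [b1 55 eb 37 21 3d]
D1: mem[0x24..0x27] <- [90 6f cc c7]
D2: mem[0x0d..0x11] <- [eb 0e b1 55 90]
D3: mem[0x02..0x03] <- [55 90]
query mem[0x22]=0xc7, mem[0x03]=0x90, mem[0x0f]=0xb1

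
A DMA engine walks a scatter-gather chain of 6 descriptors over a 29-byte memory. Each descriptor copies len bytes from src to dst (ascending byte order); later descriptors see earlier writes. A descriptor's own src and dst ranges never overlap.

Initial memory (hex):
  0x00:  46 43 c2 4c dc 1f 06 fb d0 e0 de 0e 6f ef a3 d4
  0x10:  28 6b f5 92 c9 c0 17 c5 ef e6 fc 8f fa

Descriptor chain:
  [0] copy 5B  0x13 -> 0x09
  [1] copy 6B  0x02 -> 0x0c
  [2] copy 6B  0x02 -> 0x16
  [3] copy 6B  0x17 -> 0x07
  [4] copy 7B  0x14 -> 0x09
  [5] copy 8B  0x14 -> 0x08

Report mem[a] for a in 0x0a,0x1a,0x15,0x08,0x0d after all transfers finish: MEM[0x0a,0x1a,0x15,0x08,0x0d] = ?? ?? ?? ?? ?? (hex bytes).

MEM[0x0a,0x1a,0x15,0x08,0x0d] = c2 06 c0 c9 1f

[0] 0x13->0x09 len=5 : 92 c9 c0 17 c5
[1] 0x02->0x0c len=6 : c2 4c dc 1f 06 fb
[2] 0x02->0x16 len=6 : c2 4c dc 1f 06 fb
[3] 0x17->0x07 len=6 : 4c dc 1f 06 fb fa
[4] 0x14->0x09 len=7 : c9 c0 c2 4c dc 1f 06
[5] 0x14->0x08 len=8 : c9 c0 c2 4c dc 1f 06 fb
query mem[0x0a]=0xc2, mem[0x1a]=0x06, mem[0x15]=0xc0, mem[0x08]=0xc9, mem[0x0d]=0x1f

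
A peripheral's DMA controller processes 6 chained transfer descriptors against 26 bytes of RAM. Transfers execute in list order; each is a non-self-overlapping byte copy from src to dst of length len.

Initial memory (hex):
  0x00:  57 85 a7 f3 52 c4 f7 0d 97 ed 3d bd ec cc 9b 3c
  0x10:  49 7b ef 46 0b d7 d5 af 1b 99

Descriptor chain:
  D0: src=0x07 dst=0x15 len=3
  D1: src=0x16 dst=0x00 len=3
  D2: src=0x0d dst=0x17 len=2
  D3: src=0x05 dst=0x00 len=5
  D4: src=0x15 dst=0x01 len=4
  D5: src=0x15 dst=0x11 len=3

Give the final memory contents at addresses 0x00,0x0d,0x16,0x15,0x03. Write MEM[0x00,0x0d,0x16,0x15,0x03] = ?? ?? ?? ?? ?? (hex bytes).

MEM[0x00,0x0d,0x16,0x15,0x03] = c4 cc 97 0d cc

#0 dst[0x15+3] := {0x0d,0x97,0xed}
#1 dst[0x00+3] := {0x97,0xed,0x1b}
#2 dst[0x17+2] := {0xcc,0x9b}
#3 dst[0x00+5] := {0xc4,0xf7,0x0d,0x97,0xed}
#4 dst[0x01+4] := {0x0d,0x97,0xcc,0x9b}
#5 dst[0x11+3] := {0x0d,0x97,0xcc}
query mem[0x00]=0xc4, mem[0x0d]=0xcc, mem[0x16]=0x97, mem[0x15]=0x0d, mem[0x03]=0xcc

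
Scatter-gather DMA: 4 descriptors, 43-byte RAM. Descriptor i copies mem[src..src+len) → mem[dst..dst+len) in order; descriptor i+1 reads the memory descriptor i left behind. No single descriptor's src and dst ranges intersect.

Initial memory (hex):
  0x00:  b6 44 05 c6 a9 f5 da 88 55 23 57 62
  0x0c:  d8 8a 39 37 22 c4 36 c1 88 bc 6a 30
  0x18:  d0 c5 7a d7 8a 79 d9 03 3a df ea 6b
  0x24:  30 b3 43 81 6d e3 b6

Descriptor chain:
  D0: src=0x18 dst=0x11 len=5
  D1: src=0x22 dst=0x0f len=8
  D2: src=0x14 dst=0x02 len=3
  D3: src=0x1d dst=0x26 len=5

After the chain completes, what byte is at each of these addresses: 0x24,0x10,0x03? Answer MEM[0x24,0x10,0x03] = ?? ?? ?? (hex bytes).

MEM[0x24,0x10,0x03] = 30 6b 6d

  after D0: wrote 5B at 0x11 = d0c57ad78a
  after D1: wrote 8B at 0x0f = ea6b30b343816de3
  after D2: wrote 3B at 0x02 = 816de3
  after D3: wrote 5B at 0x26 = 79d9033adf
query mem[0x24]=0x30, mem[0x10]=0x6b, mem[0x03]=0x6d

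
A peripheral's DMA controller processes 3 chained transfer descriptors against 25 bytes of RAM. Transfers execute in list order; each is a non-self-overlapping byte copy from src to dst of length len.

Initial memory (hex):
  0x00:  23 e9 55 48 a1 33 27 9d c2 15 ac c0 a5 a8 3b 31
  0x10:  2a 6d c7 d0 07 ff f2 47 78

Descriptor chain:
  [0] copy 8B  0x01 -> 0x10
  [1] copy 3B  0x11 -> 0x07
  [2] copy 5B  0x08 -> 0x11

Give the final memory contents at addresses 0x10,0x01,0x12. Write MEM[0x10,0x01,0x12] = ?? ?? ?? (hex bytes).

MEM[0x10,0x01,0x12] = e9 e9 a1

#0 dst[0x10+8] := {0xe9,0x55,0x48,0xa1,0x33,0x27,0x9d,0xc2}
#1 dst[0x07+3] := {0x55,0x48,0xa1}
#2 dst[0x11+5] := {0x48,0xa1,0xac,0xc0,0xa5}
query mem[0x10]=0xe9, mem[0x01]=0xe9, mem[0x12]=0xa1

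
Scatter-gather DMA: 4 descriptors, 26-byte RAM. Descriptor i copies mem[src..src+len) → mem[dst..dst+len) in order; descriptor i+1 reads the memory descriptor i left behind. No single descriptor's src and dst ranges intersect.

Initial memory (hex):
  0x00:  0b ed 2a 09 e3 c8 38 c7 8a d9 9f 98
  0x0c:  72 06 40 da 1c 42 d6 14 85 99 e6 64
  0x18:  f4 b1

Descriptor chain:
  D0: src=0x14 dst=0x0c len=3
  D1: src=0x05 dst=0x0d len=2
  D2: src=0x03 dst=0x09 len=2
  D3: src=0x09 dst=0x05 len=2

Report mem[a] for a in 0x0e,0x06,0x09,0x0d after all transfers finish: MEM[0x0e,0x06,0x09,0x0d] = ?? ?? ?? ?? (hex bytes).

  after D0: wrote 3B at 0x0c = 8599e6
  after D1: wrote 2B at 0x0d = c838
  after D2: wrote 2B at 0x09 = 09e3
  after D3: wrote 2B at 0x05 = 09e3
query mem[0x0e]=0x38, mem[0x06]=0xe3, mem[0x09]=0x09, mem[0x0d]=0xc8

MEM[0x0e,0x06,0x09,0x0d] = 38 e3 09 c8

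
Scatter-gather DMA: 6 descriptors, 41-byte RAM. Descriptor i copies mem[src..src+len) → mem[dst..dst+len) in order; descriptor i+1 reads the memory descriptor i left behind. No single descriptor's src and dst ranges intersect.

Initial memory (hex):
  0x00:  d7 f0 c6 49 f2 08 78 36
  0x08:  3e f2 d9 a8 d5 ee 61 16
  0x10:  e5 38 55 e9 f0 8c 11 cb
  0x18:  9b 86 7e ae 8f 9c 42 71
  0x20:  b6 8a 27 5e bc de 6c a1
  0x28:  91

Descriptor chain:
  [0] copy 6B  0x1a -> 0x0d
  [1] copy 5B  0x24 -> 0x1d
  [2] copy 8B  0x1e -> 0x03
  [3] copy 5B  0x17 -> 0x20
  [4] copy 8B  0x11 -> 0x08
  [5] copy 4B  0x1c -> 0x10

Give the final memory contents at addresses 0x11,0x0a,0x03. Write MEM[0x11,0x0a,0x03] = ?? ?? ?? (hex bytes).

MEM[0x11,0x0a,0x03] = bc e9 de

#0 dst[0x0d+6] := {0x7e,0xae,0x8f,0x9c,0x42,0x71}
#1 dst[0x1d+5] := {0xbc,0xde,0x6c,0xa1,0x91}
#2 dst[0x03+8] := {0xde,0x6c,0xa1,0x91,0x27,0x5e,0xbc,0xde}
#3 dst[0x20+5] := {0xcb,0x9b,0x86,0x7e,0xae}
#4 dst[0x08+8] := {0x42,0x71,0xe9,0xf0,0x8c,0x11,0xcb,0x9b}
#5 dst[0x10+4] := {0x8f,0xbc,0xde,0x6c}
query mem[0x11]=0xbc, mem[0x0a]=0xe9, mem[0x03]=0xde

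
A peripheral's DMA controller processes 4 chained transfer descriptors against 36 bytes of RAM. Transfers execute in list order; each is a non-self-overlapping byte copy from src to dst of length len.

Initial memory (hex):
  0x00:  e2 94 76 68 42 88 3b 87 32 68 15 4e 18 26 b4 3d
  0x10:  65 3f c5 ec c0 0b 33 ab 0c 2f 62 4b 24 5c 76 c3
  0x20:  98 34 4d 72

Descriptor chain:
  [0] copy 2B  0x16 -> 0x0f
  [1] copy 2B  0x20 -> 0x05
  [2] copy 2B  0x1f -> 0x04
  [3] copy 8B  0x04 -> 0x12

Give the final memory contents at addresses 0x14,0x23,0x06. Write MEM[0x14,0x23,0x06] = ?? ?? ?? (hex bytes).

MEM[0x14,0x23,0x06] = 34 72 34

[0] 0x16->0x0f len=2 : 33 ab
[1] 0x20->0x05 len=2 : 98 34
[2] 0x1f->0x04 len=2 : c3 98
[3] 0x04->0x12 len=8 : c3 98 34 87 32 68 15 4e
query mem[0x14]=0x34, mem[0x23]=0x72, mem[0x06]=0x34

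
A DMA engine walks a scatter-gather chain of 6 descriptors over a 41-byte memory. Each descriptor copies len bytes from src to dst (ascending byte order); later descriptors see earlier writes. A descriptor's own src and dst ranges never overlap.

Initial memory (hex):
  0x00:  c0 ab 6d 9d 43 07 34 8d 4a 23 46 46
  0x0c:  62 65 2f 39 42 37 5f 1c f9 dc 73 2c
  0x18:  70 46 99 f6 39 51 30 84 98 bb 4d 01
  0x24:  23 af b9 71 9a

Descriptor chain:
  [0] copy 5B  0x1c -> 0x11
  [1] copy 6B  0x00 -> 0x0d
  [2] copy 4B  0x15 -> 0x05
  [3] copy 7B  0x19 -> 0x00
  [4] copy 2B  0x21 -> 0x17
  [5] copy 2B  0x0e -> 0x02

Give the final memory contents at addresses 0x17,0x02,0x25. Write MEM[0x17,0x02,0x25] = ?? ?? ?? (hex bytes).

MEM[0x17,0x02,0x25] = bb ab af

  after D0: wrote 5B at 0x11 = 3951308498
  after D1: wrote 6B at 0x0d = c0ab6d9d4307
  after D2: wrote 4B at 0x05 = 98732c70
  after D3: wrote 7B at 0x00 = 4699f639513084
  after D4: wrote 2B at 0x17 = bb4d
  after D5: wrote 2B at 0x02 = ab6d
query mem[0x17]=0xbb, mem[0x02]=0xab, mem[0x25]=0xaf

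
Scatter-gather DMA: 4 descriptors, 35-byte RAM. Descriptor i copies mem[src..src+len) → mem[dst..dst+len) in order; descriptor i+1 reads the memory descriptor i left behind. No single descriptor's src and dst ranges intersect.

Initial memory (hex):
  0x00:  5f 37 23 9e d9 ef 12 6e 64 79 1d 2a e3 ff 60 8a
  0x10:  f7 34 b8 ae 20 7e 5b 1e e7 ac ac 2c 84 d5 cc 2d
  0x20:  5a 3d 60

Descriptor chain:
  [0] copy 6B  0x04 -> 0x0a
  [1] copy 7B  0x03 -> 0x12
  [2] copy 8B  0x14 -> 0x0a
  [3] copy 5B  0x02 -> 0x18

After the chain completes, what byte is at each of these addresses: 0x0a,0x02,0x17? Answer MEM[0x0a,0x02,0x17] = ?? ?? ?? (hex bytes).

#0 dst[0x0a+6] := {0xd9,0xef,0x12,0x6e,0x64,0x79}
#1 dst[0x12+7] := {0x9e,0xd9,0xef,0x12,0x6e,0x64,0x79}
#2 dst[0x0a+8] := {0xef,0x12,0x6e,0x64,0x79,0xac,0xac,0x2c}
#3 dst[0x18+5] := {0x23,0x9e,0xd9,0xef,0x12}
query mem[0x0a]=0xef, mem[0x02]=0x23, mem[0x17]=0x64

MEM[0x0a,0x02,0x17] = ef 23 64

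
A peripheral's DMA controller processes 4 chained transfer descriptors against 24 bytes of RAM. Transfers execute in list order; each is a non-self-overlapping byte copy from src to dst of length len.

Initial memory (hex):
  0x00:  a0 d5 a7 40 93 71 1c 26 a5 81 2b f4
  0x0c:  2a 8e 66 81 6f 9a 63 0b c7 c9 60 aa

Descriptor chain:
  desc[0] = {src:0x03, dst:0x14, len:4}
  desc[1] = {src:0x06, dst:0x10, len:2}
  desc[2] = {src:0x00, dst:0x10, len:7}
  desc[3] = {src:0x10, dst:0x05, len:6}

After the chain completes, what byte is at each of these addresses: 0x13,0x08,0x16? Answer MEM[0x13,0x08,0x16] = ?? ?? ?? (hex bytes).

MEM[0x13,0x08,0x16] = 40 40 1c

  after D0: wrote 4B at 0x14 = 4093711c
  after D1: wrote 2B at 0x10 = 1c26
  after D2: wrote 7B at 0x10 = a0d5a74093711c
  after D3: wrote 6B at 0x05 = a0d5a7409371
query mem[0x13]=0x40, mem[0x08]=0x40, mem[0x16]=0x1c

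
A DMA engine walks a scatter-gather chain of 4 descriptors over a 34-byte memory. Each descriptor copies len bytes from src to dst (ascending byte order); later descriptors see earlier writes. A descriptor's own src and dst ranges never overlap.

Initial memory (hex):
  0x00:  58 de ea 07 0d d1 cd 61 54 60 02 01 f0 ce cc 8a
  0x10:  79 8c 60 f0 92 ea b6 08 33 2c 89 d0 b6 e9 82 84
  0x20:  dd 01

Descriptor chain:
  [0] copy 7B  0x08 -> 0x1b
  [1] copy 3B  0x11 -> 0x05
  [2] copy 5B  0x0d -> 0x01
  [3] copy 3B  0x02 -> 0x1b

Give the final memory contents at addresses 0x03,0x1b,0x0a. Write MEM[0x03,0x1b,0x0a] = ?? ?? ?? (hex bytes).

MEM[0x03,0x1b,0x0a] = 8a cc 02

  after D0: wrote 7B at 0x1b = 54600201f0cecc
  after D1: wrote 3B at 0x05 = 8c60f0
  after D2: wrote 5B at 0x01 = cecc8a798c
  after D3: wrote 3B at 0x1b = cc8a79
query mem[0x03]=0x8a, mem[0x1b]=0xcc, mem[0x0a]=0x02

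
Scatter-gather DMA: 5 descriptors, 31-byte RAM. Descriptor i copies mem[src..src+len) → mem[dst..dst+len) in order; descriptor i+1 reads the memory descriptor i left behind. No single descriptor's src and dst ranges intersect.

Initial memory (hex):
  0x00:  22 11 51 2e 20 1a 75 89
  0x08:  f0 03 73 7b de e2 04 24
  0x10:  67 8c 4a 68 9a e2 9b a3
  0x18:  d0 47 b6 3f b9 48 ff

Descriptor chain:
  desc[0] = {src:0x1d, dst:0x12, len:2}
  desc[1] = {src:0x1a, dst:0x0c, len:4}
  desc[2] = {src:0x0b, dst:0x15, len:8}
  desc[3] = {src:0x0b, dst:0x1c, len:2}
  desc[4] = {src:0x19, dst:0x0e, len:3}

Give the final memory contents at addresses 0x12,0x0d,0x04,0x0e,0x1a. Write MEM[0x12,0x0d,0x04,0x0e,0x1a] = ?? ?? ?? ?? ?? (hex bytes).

MEM[0x12,0x0d,0x04,0x0e,0x1a] = 48 3f 20 48 67

D0: mem[0x12..0x13] <- [48 ff]
D1: mem[0x0c..0x0f] <- [b6 3f b9 48]
D2: mem[0x15..0x1c] <- [7b b6 3f b9 48 67 8c 48]
D3: mem[0x1c..0x1d] <- [7b b6]
D4: mem[0x0e..0x10] <- [48 67 8c]
query mem[0x12]=0x48, mem[0x0d]=0x3f, mem[0x04]=0x20, mem[0x0e]=0x48, mem[0x1a]=0x67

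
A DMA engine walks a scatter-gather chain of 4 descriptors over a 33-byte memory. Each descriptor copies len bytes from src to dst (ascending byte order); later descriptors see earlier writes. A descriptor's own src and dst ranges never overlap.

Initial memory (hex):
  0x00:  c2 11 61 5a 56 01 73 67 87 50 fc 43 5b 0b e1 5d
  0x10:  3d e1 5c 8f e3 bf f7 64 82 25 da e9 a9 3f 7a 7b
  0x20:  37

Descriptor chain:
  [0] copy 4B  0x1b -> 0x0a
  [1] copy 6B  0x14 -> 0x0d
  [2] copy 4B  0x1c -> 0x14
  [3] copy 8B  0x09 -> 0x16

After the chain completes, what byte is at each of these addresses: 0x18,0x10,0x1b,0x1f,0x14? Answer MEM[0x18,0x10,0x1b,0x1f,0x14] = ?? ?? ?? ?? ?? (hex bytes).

D0: mem[0x0a..0x0d] <- [e9 a9 3f 7a]
D1: mem[0x0d..0x12] <- [e3 bf f7 64 82 25]
D2: mem[0x14..0x17] <- [a9 3f 7a 7b]
D3: mem[0x16..0x1d] <- [50 e9 a9 3f e3 bf f7 64]
query mem[0x18]=0xa9, mem[0x10]=0x64, mem[0x1b]=0xbf, mem[0x1f]=0x7b, mem[0x14]=0xa9

MEM[0x18,0x10,0x1b,0x1f,0x14] = a9 64 bf 7b a9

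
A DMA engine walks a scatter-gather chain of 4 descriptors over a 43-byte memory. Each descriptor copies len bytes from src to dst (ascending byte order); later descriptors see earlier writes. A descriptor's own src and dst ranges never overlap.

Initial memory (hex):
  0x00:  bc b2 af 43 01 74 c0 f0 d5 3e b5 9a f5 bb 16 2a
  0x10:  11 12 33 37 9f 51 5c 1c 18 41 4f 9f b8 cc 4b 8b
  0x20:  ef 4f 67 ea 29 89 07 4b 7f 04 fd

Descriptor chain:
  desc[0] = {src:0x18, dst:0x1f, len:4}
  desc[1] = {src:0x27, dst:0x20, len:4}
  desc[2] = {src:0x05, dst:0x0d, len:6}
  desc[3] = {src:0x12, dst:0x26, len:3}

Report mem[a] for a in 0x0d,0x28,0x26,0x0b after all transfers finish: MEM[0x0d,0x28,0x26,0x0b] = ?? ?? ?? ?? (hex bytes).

MEM[0x0d,0x28,0x26,0x0b] = 74 9f b5 9a

#0 dst[0x1f+4] := {0x18,0x41,0x4f,0x9f}
#1 dst[0x20+4] := {0x4b,0x7f,0x04,0xfd}
#2 dst[0x0d+6] := {0x74,0xc0,0xf0,0xd5,0x3e,0xb5}
#3 dst[0x26+3] := {0xb5,0x37,0x9f}
query mem[0x0d]=0x74, mem[0x28]=0x9f, mem[0x26]=0xb5, mem[0x0b]=0x9a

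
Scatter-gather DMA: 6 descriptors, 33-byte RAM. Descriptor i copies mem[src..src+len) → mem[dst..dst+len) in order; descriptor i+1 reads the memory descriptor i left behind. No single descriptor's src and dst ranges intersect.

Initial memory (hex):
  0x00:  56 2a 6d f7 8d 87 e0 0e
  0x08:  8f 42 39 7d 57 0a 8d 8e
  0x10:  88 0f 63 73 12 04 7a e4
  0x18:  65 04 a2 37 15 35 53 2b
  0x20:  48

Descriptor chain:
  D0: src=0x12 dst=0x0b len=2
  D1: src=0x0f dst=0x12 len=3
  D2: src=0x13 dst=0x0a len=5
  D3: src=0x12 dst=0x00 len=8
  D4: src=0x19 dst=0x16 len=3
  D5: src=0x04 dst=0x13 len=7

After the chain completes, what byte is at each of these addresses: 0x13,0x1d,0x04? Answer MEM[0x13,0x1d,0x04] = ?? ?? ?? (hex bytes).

MEM[0x13,0x1d,0x04] = 7a 35 7a

D0: mem[0x0b..0x0c] <- [63 73]
D1: mem[0x12..0x14] <- [8e 88 0f]
D2: mem[0x0a..0x0e] <- [88 0f 04 7a e4]
D3: mem[0x00..0x07] <- [8e 88 0f 04 7a e4 65 04]
D4: mem[0x16..0x18] <- [04 a2 37]
D5: mem[0x13..0x19] <- [7a e4 65 04 8f 42 88]
query mem[0x13]=0x7a, mem[0x1d]=0x35, mem[0x04]=0x7a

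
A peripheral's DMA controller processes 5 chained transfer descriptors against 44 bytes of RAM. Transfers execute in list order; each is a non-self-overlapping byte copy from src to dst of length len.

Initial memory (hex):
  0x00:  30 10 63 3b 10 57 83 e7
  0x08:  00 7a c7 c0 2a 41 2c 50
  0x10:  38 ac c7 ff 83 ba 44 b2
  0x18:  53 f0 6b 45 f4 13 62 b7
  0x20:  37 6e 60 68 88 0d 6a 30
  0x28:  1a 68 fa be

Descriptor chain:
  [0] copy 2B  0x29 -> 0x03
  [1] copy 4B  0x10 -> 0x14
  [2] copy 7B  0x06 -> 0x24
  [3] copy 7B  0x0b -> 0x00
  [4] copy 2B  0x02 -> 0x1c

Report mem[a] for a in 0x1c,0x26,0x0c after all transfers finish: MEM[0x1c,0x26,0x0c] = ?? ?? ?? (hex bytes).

MEM[0x1c,0x26,0x0c] = 41 00 2a

  after D0: wrote 2B at 0x03 = 68fa
  after D1: wrote 4B at 0x14 = 38acc7ff
  after D2: wrote 7B at 0x24 = 83e7007ac7c02a
  after D3: wrote 7B at 0x00 = c02a412c5038ac
  after D4: wrote 2B at 0x1c = 412c
query mem[0x1c]=0x41, mem[0x26]=0x00, mem[0x0c]=0x2a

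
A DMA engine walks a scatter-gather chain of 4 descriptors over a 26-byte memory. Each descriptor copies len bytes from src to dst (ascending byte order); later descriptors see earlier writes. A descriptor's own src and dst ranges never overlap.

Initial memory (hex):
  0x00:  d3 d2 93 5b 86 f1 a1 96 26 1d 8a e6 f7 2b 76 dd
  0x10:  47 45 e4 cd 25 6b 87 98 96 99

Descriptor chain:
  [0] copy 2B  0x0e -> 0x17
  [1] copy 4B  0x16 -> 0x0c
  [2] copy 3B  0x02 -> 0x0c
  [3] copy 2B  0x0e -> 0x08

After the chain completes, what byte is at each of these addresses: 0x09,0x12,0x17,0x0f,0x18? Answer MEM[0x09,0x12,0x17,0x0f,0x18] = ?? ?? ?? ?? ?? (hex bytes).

MEM[0x09,0x12,0x17,0x0f,0x18] = 99 e4 76 99 dd

D0: mem[0x17..0x18] <- [76 dd]
D1: mem[0x0c..0x0f] <- [87 76 dd 99]
D2: mem[0x0c..0x0e] <- [93 5b 86]
D3: mem[0x08..0x09] <- [86 99]
query mem[0x09]=0x99, mem[0x12]=0xe4, mem[0x17]=0x76, mem[0x0f]=0x99, mem[0x18]=0xdd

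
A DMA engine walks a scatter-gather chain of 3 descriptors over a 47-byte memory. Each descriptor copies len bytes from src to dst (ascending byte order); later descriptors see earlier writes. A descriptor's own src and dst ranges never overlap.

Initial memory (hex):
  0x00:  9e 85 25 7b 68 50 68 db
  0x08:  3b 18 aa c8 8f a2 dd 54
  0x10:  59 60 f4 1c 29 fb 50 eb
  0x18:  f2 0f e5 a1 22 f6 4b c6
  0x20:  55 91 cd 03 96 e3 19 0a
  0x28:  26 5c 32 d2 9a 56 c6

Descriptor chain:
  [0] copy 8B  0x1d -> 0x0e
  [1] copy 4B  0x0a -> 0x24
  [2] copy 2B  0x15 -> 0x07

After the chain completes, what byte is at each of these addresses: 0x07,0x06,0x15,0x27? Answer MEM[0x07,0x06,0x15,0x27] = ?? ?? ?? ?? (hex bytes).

  after D0: wrote 8B at 0x0e = f64bc65591cd0396
  after D1: wrote 4B at 0x24 = aac88fa2
  after D2: wrote 2B at 0x07 = 9650
query mem[0x07]=0x96, mem[0x06]=0x68, mem[0x15]=0x96, mem[0x27]=0xa2

MEM[0x07,0x06,0x15,0x27] = 96 68 96 a2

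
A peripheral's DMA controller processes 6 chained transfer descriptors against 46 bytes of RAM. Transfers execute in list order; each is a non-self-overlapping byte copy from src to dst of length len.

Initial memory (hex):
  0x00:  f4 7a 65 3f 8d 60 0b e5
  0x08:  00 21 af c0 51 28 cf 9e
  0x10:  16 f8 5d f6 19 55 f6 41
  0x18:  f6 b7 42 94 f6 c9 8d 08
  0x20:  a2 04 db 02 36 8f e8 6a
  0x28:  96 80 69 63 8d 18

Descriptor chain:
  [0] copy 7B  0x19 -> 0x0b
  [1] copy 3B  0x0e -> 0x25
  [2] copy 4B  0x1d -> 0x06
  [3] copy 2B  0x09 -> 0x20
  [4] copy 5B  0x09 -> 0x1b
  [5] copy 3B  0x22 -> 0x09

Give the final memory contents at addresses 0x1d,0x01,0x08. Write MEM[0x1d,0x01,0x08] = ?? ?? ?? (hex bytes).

  after D0: wrote 7B at 0x0b = b74294f6c98d08
  after D1: wrote 3B at 0x25 = f6c98d
  after D2: wrote 4B at 0x06 = c98d08a2
  after D3: wrote 2B at 0x20 = a2af
  after D4: wrote 5B at 0x1b = a2afb74294
  after D5: wrote 3B at 0x09 = db0236
query mem[0x1d]=0xb7, mem[0x01]=0x7a, mem[0x08]=0x08

MEM[0x1d,0x01,0x08] = b7 7a 08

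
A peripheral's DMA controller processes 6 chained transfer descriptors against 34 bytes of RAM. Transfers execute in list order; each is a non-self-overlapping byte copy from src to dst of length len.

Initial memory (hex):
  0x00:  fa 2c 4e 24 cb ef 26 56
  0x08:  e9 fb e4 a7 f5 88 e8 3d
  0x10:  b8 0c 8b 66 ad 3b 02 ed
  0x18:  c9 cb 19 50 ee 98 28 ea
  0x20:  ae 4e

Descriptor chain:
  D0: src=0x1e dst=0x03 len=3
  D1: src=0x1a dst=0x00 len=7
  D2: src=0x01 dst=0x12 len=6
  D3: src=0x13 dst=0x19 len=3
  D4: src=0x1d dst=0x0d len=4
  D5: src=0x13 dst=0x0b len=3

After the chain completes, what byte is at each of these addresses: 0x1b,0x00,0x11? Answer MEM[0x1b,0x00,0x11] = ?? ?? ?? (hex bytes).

D0: mem[0x03..0x05] <- [28 ea ae]
D1: mem[0x00..0x06] <- [19 50 ee 98 28 ea ae]
D2: mem[0x12..0x17] <- [50 ee 98 28 ea ae]
D3: mem[0x19..0x1b] <- [ee 98 28]
D4: mem[0x0d..0x10] <- [98 28 ea ae]
D5: mem[0x0b..0x0d] <- [ee 98 28]
query mem[0x1b]=0x28, mem[0x00]=0x19, mem[0x11]=0x0c

MEM[0x1b,0x00,0x11] = 28 19 0c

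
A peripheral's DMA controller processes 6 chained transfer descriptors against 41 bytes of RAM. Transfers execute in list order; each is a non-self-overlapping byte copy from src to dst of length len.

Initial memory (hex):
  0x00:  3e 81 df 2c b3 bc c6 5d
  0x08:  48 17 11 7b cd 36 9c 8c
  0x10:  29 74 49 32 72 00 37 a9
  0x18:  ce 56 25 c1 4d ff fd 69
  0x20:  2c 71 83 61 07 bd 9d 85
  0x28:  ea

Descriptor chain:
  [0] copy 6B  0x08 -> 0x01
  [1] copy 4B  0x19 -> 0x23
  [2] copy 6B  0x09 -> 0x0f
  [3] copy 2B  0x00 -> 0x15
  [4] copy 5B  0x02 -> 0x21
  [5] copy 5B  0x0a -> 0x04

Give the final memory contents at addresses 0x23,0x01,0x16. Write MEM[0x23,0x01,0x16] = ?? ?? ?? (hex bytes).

D0: mem[0x01..0x06] <- [48 17 11 7b cd 36]
D1: mem[0x23..0x26] <- [56 25 c1 4d]
D2: mem[0x0f..0x14] <- [17 11 7b cd 36 9c]
D3: mem[0x15..0x16] <- [3e 48]
D4: mem[0x21..0x25] <- [17 11 7b cd 36]
D5: mem[0x04..0x08] <- [11 7b cd 36 9c]
query mem[0x23]=0x7b, mem[0x01]=0x48, mem[0x16]=0x48

MEM[0x23,0x01,0x16] = 7b 48 48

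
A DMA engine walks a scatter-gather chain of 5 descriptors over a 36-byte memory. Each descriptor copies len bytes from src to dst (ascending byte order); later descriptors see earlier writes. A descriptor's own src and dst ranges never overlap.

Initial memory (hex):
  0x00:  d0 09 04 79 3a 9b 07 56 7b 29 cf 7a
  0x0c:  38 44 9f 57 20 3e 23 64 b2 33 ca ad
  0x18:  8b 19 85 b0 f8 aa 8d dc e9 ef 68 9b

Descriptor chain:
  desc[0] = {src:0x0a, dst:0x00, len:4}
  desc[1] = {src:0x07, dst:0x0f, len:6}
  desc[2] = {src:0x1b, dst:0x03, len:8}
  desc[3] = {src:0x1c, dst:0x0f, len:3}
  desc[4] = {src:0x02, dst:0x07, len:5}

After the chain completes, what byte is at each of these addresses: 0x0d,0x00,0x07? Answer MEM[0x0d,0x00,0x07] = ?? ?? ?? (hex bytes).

MEM[0x0d,0x00,0x07] = 44 cf 38

[0] 0x0a->0x00 len=4 : cf 7a 38 44
[1] 0x07->0x0f len=6 : 56 7b 29 cf 7a 38
[2] 0x1b->0x03 len=8 : b0 f8 aa 8d dc e9 ef 68
[3] 0x1c->0x0f len=3 : f8 aa 8d
[4] 0x02->0x07 len=5 : 38 b0 f8 aa 8d
query mem[0x0d]=0x44, mem[0x00]=0xcf, mem[0x07]=0x38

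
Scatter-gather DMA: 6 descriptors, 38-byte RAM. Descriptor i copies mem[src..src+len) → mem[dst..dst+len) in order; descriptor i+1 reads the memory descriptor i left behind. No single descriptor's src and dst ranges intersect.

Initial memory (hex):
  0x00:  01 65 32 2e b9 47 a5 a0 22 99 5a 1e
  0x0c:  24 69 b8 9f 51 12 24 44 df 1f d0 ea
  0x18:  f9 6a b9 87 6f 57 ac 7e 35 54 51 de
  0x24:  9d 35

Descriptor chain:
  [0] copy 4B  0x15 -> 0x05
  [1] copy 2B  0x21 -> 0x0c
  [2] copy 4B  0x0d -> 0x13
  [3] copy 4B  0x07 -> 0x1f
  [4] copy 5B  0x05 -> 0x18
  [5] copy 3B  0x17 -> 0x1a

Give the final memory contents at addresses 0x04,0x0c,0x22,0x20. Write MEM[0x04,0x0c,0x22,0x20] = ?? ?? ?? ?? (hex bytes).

#0 dst[0x05+4] := {0x1f,0xd0,0xea,0xf9}
#1 dst[0x0c+2] := {0x54,0x51}
#2 dst[0x13+4] := {0x51,0xb8,0x9f,0x51}
#3 dst[0x1f+4] := {0xea,0xf9,0x99,0x5a}
#4 dst[0x18+5] := {0x1f,0xd0,0xea,0xf9,0x99}
#5 dst[0x1a+3] := {0xea,0x1f,0xd0}
query mem[0x04]=0xb9, mem[0x0c]=0x54, mem[0x22]=0x5a, mem[0x20]=0xf9

MEM[0x04,0x0c,0x22,0x20] = b9 54 5a f9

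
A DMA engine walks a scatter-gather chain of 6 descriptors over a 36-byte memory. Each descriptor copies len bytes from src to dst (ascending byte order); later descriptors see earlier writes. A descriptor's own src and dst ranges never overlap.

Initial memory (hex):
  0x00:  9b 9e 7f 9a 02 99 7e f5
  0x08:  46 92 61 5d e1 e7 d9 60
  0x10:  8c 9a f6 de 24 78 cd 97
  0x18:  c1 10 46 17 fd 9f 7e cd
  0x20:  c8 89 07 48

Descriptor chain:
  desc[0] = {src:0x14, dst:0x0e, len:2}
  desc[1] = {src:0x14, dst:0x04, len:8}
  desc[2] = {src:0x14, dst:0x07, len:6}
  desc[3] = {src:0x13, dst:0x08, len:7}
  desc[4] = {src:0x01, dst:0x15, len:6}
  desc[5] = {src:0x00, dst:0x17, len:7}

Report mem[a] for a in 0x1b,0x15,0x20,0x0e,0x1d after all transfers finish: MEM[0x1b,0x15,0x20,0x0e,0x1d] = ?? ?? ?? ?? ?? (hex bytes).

MEM[0x1b,0x15,0x20,0x0e,0x1d] = 24 9e c8 10 cd

#0 dst[0x0e+2] := {0x24,0x78}
#1 dst[0x04+8] := {0x24,0x78,0xcd,0x97,0xc1,0x10,0x46,0x17}
#2 dst[0x07+6] := {0x24,0x78,0xcd,0x97,0xc1,0x10}
#3 dst[0x08+7] := {0xde,0x24,0x78,0xcd,0x97,0xc1,0x10}
#4 dst[0x15+6] := {0x9e,0x7f,0x9a,0x24,0x78,0xcd}
#5 dst[0x17+7] := {0x9b,0x9e,0x7f,0x9a,0x24,0x78,0xcd}
query mem[0x1b]=0x24, mem[0x15]=0x9e, mem[0x20]=0xc8, mem[0x0e]=0x10, mem[0x1d]=0xcd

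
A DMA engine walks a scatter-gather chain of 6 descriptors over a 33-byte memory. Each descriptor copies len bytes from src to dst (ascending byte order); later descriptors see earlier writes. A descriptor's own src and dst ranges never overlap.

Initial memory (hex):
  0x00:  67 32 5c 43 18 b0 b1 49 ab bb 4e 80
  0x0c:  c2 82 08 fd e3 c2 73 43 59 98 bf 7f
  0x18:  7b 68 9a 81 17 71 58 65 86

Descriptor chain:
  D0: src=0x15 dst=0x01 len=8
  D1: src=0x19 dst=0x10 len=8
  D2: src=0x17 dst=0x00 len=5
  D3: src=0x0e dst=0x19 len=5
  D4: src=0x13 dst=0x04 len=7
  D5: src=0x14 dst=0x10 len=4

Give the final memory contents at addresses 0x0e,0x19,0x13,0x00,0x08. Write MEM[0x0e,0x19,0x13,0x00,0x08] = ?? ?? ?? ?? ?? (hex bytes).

#0 dst[0x01+8] := {0x98,0xbf,0x7f,0x7b,0x68,0x9a,0x81,0x17}
#1 dst[0x10+8] := {0x68,0x9a,0x81,0x17,0x71,0x58,0x65,0x86}
#2 dst[0x00+5] := {0x86,0x7b,0x68,0x9a,0x81}
#3 dst[0x19+5] := {0x08,0xfd,0x68,0x9a,0x81}
#4 dst[0x04+7] := {0x17,0x71,0x58,0x65,0x86,0x7b,0x08}
#5 dst[0x10+4] := {0x71,0x58,0x65,0x86}
query mem[0x0e]=0x08, mem[0x19]=0x08, mem[0x13]=0x86, mem[0x00]=0x86, mem[0x08]=0x86

MEM[0x0e,0x19,0x13,0x00,0x08] = 08 08 86 86 86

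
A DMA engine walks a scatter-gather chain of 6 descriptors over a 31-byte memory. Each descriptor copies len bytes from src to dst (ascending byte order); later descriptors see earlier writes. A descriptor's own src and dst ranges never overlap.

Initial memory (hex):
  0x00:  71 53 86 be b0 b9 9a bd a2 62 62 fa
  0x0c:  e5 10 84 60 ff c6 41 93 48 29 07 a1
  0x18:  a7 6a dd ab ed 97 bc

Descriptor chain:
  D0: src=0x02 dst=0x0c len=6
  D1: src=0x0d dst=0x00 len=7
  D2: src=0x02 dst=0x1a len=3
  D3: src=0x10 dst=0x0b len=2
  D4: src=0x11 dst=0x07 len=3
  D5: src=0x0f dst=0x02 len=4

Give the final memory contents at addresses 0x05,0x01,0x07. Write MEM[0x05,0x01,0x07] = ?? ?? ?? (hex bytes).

#0 dst[0x0c+6] := {0x86,0xbe,0xb0,0xb9,0x9a,0xbd}
#1 dst[0x00+7] := {0xbe,0xb0,0xb9,0x9a,0xbd,0x41,0x93}
#2 dst[0x1a+3] := {0xb9,0x9a,0xbd}
#3 dst[0x0b+2] := {0x9a,0xbd}
#4 dst[0x07+3] := {0xbd,0x41,0x93}
#5 dst[0x02+4] := {0xb9,0x9a,0xbd,0x41}
query mem[0x05]=0x41, mem[0x01]=0xb0, mem[0x07]=0xbd

MEM[0x05,0x01,0x07] = 41 b0 bd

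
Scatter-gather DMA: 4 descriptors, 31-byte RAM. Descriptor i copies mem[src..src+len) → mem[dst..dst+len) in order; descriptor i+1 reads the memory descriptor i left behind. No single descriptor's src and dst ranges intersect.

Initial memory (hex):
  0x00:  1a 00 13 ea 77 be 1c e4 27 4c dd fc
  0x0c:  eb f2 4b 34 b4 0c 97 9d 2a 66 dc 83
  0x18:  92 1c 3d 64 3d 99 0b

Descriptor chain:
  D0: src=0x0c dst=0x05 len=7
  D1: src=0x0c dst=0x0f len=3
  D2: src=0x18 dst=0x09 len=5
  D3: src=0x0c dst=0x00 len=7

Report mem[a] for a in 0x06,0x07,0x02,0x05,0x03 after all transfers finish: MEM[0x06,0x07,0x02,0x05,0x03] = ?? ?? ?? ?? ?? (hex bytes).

D0: mem[0x05..0x0b] <- [eb f2 4b 34 b4 0c 97]
D1: mem[0x0f..0x11] <- [eb f2 4b]
D2: mem[0x09..0x0d] <- [92 1c 3d 64 3d]
D3: mem[0x00..0x06] <- [64 3d 4b eb f2 4b 97]
query mem[0x06]=0x97, mem[0x07]=0x4b, mem[0x02]=0x4b, mem[0x05]=0x4b, mem[0x03]=0xeb

MEM[0x06,0x07,0x02,0x05,0x03] = 97 4b 4b 4b eb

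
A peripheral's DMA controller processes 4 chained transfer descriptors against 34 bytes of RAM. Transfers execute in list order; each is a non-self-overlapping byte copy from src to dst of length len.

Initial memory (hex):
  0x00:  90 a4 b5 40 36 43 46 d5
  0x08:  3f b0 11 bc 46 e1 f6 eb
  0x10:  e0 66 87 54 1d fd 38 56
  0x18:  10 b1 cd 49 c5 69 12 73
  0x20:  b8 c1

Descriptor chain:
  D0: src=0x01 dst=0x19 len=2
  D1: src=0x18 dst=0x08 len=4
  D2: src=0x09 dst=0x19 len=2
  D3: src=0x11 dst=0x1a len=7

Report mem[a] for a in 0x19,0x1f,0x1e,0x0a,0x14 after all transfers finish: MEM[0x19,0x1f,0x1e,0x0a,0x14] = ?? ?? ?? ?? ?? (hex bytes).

D0: mem[0x19..0x1a] <- [a4 b5]
D1: mem[0x08..0x0b] <- [10 a4 b5 49]
D2: mem[0x19..0x1a] <- [a4 b5]
D3: mem[0x1a..0x20] <- [66 87 54 1d fd 38 56]
query mem[0x19]=0xa4, mem[0x1f]=0x38, mem[0x1e]=0xfd, mem[0x0a]=0xb5, mem[0x14]=0x1d

MEM[0x19,0x1f,0x1e,0x0a,0x14] = a4 38 fd b5 1d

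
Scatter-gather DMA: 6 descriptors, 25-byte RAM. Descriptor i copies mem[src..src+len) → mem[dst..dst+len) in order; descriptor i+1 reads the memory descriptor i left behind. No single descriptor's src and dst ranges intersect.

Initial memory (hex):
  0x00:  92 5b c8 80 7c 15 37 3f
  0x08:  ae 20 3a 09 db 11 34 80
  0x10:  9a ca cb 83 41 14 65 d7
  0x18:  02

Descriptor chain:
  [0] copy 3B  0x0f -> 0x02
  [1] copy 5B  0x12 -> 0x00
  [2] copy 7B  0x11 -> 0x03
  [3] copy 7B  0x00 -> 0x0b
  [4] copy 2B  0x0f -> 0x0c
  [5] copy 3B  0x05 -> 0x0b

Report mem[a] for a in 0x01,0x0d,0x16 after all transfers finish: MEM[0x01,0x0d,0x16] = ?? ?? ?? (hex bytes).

MEM[0x01,0x0d,0x16] = 83 14 65

#0 dst[0x02+3] := {0x80,0x9a,0xca}
#1 dst[0x00+5] := {0xcb,0x83,0x41,0x14,0x65}
#2 dst[0x03+7] := {0xca,0xcb,0x83,0x41,0x14,0x65,0xd7}
#3 dst[0x0b+7] := {0xcb,0x83,0x41,0xca,0xcb,0x83,0x41}
#4 dst[0x0c+2] := {0xcb,0x83}
#5 dst[0x0b+3] := {0x83,0x41,0x14}
query mem[0x01]=0x83, mem[0x0d]=0x14, mem[0x16]=0x65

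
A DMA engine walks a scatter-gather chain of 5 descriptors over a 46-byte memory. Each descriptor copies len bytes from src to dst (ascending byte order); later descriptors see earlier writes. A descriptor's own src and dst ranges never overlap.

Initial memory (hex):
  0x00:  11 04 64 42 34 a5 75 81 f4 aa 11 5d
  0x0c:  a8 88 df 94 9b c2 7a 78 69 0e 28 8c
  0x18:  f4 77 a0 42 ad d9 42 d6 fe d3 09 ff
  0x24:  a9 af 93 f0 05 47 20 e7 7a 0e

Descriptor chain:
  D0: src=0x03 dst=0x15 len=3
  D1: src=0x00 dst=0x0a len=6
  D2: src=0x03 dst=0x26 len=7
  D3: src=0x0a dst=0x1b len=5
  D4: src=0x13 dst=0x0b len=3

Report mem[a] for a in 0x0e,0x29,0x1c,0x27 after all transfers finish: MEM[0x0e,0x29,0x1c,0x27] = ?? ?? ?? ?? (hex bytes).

[0] 0x03->0x15 len=3 : 42 34 a5
[1] 0x00->0x0a len=6 : 11 04 64 42 34 a5
[2] 0x03->0x26 len=7 : 42 34 a5 75 81 f4 aa
[3] 0x0a->0x1b len=5 : 11 04 64 42 34
[4] 0x13->0x0b len=3 : 78 69 42
query mem[0x0e]=0x34, mem[0x29]=0x75, mem[0x1c]=0x04, mem[0x27]=0x34

MEM[0x0e,0x29,0x1c,0x27] = 34 75 04 34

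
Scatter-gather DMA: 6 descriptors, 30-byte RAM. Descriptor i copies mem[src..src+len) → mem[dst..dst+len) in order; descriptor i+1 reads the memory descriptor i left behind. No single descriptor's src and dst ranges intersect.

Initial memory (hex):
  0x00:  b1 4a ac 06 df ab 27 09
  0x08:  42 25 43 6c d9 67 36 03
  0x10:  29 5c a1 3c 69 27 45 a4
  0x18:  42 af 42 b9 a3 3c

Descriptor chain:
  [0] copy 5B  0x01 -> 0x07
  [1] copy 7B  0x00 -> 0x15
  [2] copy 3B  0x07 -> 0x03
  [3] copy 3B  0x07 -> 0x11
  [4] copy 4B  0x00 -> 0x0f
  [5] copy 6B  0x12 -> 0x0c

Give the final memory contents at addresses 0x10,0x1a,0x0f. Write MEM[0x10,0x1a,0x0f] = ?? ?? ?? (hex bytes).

  after D0: wrote 5B at 0x07 = 4aac06dfab
  after D1: wrote 7B at 0x15 = b14aac06dfab27
  after D2: wrote 3B at 0x03 = 4aac06
  after D3: wrote 3B at 0x11 = 4aac06
  after D4: wrote 4B at 0x0f = b14aac4a
  after D5: wrote 6B at 0x0c = 4a0669b14aac
query mem[0x10]=0x4a, mem[0x1a]=0xab, mem[0x0f]=0xb1

MEM[0x10,0x1a,0x0f] = 4a ab b1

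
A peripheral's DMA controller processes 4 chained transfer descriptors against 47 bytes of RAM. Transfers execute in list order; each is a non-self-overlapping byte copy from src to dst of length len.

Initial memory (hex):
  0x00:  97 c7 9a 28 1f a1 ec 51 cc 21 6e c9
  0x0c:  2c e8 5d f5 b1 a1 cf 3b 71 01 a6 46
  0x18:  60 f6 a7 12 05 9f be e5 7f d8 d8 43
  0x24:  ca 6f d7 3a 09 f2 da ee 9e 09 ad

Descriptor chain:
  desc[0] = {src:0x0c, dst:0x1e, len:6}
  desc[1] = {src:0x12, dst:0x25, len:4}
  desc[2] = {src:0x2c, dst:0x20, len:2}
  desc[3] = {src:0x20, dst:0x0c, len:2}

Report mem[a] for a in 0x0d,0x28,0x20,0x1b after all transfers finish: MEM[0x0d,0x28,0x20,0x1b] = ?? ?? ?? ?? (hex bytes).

MEM[0x0d,0x28,0x20,0x1b] = 09 01 9e 12

  after D0: wrote 6B at 0x1e = 2ce85df5b1a1
  after D1: wrote 4B at 0x25 = cf3b7101
  after D2: wrote 2B at 0x20 = 9e09
  after D3: wrote 2B at 0x0c = 9e09
query mem[0x0d]=0x09, mem[0x28]=0x01, mem[0x20]=0x9e, mem[0x1b]=0x12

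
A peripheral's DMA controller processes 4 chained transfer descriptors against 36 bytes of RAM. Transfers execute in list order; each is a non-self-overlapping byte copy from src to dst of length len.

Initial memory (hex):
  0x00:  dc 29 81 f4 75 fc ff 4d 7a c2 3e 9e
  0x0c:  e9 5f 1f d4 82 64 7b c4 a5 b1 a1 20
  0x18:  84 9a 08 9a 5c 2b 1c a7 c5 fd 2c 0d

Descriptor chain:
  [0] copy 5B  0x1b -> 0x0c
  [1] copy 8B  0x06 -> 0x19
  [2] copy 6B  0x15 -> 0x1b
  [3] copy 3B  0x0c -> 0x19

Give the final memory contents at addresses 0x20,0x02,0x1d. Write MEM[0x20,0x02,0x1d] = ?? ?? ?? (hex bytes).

[0] 0x1b->0x0c len=5 : 9a 5c 2b 1c a7
[1] 0x06->0x19 len=8 : ff 4d 7a c2 3e 9e 9a 5c
[2] 0x15->0x1b len=6 : b1 a1 20 84 ff 4d
[3] 0x0c->0x19 len=3 : 9a 5c 2b
query mem[0x20]=0x4d, mem[0x02]=0x81, mem[0x1d]=0x20

MEM[0x20,0x02,0x1d] = 4d 81 20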